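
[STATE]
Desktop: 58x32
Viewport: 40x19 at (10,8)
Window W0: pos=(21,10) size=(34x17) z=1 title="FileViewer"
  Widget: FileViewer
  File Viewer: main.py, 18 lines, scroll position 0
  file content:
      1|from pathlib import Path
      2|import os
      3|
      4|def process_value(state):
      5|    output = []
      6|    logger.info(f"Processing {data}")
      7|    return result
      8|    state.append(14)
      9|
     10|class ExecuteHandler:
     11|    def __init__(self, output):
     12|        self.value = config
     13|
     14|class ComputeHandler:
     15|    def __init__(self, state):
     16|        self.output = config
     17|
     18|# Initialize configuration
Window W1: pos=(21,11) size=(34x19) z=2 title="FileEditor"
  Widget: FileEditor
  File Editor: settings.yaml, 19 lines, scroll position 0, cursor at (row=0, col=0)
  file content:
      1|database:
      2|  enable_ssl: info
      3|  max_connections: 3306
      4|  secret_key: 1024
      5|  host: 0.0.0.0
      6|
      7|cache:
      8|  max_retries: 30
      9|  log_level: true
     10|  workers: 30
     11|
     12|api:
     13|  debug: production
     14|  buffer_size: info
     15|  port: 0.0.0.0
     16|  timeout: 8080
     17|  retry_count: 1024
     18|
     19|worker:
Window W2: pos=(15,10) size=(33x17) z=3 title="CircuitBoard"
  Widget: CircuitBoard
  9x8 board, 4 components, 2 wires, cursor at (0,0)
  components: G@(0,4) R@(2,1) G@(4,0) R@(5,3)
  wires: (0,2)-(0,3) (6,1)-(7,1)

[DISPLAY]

                                        
                                        
     ┏━━━━━━━━━━━━━━━━━━━━━━━━━━━━━━━┓━━
     ┃ CircuitBoard                  ┃━━
     ┠───────────────────────────────┨  
     ┃   0 1 2 3 4 5 6 7 8           ┃──
     ┃0  [.]      · ─ ·   G          ┃  
     ┃                               ┃  
     ┃1                              ┃  
     ┃                               ┃  
     ┃2       R                      ┃  
     ┃                               ┃  
     ┃3                              ┃  
     ┃                               ┃  
     ┃4   G                          ┃  
     ┃                               ┃  
     ┃5               R              ┃  
     ┃                               ┃  
     ┗━━━━━━━━━━━━━━━━━━━━━━━━━━━━━━━┛  


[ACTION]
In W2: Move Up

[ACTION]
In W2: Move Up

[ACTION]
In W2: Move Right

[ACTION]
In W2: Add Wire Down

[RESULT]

                                        
                                        
     ┏━━━━━━━━━━━━━━━━━━━━━━━━━━━━━━━┓━━
     ┃ CircuitBoard                  ┃━━
     ┠───────────────────────────────┨  
     ┃   0 1 2 3 4 5 6 7 8           ┃──
     ┃0      [.]  · ─ ·   G          ┃  
     ┃        │                      ┃  
     ┃1       ·                      ┃  
     ┃                               ┃  
     ┃2       R                      ┃  
     ┃                               ┃  
     ┃3                              ┃  
     ┃                               ┃  
     ┃4   G                          ┃  
     ┃                               ┃  
     ┃5               R              ┃  
     ┃                               ┃  
     ┗━━━━━━━━━━━━━━━━━━━━━━━━━━━━━━━┛  


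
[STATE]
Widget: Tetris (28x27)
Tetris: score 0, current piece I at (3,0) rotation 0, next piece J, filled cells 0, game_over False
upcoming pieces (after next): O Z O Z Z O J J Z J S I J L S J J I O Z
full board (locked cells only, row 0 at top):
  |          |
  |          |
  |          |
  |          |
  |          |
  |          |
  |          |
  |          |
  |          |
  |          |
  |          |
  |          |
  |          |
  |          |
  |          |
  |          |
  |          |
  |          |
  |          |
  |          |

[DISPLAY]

   ████   │Next:            
          │█                
          │███              
          │                 
          │                 
          │                 
          │Score:           
          │0                
          │                 
          │                 
          │                 
          │                 
          │                 
          │                 
          │                 
          │                 
          │                 
          │                 
          │                 
          │                 
          │                 
          │                 
          │                 
          │                 
          │                 
          │                 
          │                 


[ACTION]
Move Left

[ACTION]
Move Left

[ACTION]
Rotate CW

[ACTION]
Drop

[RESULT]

          │Next:            
 █        │█                
 █        │███              
 █        │                 
 █        │                 
          │                 
          │Score:           
          │0                
          │                 
          │                 
          │                 
          │                 
          │                 
          │                 
          │                 
          │                 
          │                 
          │                 
          │                 
          │                 
          │                 
          │                 
          │                 
          │                 
          │                 
          │                 
          │                 


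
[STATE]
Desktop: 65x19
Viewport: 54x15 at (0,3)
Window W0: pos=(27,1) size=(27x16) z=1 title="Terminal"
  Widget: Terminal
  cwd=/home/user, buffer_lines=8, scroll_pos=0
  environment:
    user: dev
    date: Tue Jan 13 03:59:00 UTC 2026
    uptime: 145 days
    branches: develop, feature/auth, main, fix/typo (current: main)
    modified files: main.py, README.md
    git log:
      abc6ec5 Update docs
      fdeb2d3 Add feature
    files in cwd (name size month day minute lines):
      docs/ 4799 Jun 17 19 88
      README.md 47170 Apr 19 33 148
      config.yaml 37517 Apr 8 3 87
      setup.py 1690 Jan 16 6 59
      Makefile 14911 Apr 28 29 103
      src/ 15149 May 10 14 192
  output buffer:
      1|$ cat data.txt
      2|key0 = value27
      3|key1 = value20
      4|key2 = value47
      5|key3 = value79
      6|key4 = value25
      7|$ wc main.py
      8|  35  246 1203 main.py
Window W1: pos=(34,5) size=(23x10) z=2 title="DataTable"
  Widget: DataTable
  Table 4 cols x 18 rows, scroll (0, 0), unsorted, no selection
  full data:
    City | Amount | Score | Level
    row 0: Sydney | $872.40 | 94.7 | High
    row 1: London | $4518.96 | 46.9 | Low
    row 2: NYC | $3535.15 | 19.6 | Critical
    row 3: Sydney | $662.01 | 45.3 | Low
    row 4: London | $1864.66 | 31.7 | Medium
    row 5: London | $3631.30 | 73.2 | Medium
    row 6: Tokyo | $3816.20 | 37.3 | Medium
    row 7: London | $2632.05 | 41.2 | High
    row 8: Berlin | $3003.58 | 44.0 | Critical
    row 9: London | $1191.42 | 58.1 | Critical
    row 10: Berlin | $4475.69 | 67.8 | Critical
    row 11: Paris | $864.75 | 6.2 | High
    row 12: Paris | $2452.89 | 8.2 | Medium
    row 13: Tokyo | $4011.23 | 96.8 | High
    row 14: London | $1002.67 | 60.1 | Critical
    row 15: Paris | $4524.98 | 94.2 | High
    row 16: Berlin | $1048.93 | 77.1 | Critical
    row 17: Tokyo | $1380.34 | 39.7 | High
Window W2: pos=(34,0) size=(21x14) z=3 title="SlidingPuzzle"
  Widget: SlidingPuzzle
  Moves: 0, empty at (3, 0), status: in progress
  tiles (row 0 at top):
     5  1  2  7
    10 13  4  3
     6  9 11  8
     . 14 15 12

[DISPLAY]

                           ┠──────┃┌────┬────┬────┬───
                           ┃$ cat ┃│  5 │  1 │  2 │  7
                           ┃key0 =┃├────┼────┼────┼───
                           ┃key1 =┃│ 10 │ 13 │  4 │  3
                           ┃key2 =┃├────┼────┼────┼───
                           ┃key3 =┃│  6 │  9 │ 11 │  8
                           ┃key4 =┃├────┼────┼────┼───
                           ┃$ wc m┃│    │ 14 │ 15 │ 12
                           ┃  35  ┃└────┴────┴────┴───
                           ┃$ █   ┃Moves: 0           
                           ┃      ┗━━━━━━━━━━━━━━━━━━━
                           ┃      ┗━━━━━━━━━━━━━━━━━━━
                           ┃                         ┃
                           ┗━━━━━━━━━━━━━━━━━━━━━━━━━┛
                                                      


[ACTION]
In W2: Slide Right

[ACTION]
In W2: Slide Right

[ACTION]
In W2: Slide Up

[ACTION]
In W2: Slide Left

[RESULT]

                           ┠──────┃┌────┬────┬────┬───
                           ┃$ cat ┃│  5 │  1 │  2 │  7
                           ┃key0 =┃├────┼────┼────┼───
                           ┃key1 =┃│ 10 │ 13 │  4 │  3
                           ┃key2 =┃├────┼────┼────┼───
                           ┃key3 =┃│  6 │  9 │ 11 │  8
                           ┃key4 =┃├────┼────┼────┼───
                           ┃$ wc m┃│ 14 │    │ 15 │ 12
                           ┃  35  ┃└────┴────┴────┴───
                           ┃$ █   ┃Moves: 1           
                           ┃      ┗━━━━━━━━━━━━━━━━━━━
                           ┃      ┗━━━━━━━━━━━━━━━━━━━
                           ┃                         ┃
                           ┗━━━━━━━━━━━━━━━━━━━━━━━━━┛
                                                      


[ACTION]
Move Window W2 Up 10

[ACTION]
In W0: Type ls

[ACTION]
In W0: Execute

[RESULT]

                           ┠──────┃┌────┬────┬────┬───
                           ┃$ cat ┃│  5 │  1 │  2 │  7
                           ┃key0 =┃├────┼────┼────┼───
                           ┃key1 =┃│ 10 │ 13 │  4 │  3
                           ┃key2 =┃├────┼────┼────┼───
                           ┃key3 =┃│  6 │  9 │ 11 │  8
                           ┃key4 =┃├────┼────┼────┼───
                           ┃$ wc m┃│ 14 │    │ 15 │ 12
                           ┃  35  ┃└────┴────┴────┴───
                           ┃$ ls  ┃Moves: 1           
                           ┃docs/ ┗━━━━━━━━━━━━━━━━━━━
                           ┃$ █   ┗━━━━━━━━━━━━━━━━━━━
                           ┃                         ┃
                           ┗━━━━━━━━━━━━━━━━━━━━━━━━━┛
                                                      


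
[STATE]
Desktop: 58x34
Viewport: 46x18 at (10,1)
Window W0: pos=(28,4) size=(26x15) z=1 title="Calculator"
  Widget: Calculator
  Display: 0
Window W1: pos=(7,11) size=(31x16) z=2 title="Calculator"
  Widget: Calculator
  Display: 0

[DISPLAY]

                                              
                                              
                                              
                  ┏━━━━━━━━━━━━━━━━━━━━━━━━┓  
                  ┃ Calculator             ┃  
                  ┠────────────────────────┨  
                  ┃                       0┃  
                  ┃┌───┬───┬───┬───┐       ┃  
                  ┃│ 7 │ 8 │ 9 │ ÷ │       ┃  
                  ┃├───┼───┼───┼───┤       ┃  
━━━━━━━━━━━━━━━━━━━━━━━━━━━┓ 6 │ × │       ┃  
alculator                  ┃───┼───┤       ┃  
───────────────────────────┨ 3 │ - │       ┃  
                          0┃───┼───┤       ┃  
──┬───┬───┬───┐            ┃ = │ + │       ┃  
7 │ 8 │ 9 │ ÷ │            ┃───┼───┤       ┃  
──┼───┼───┼───┤            ┃ MR│ M+│       ┃  
4 │ 5 │ 6 │ × │            ┃━━━━━━━━━━━━━━━┛  


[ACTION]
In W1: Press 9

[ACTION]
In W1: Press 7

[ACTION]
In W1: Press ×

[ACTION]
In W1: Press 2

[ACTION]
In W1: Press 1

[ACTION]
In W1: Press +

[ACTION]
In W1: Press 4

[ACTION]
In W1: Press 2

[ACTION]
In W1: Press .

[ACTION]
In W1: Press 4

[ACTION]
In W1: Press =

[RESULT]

                                              
                                              
                                              
                  ┏━━━━━━━━━━━━━━━━━━━━━━━━┓  
                  ┃ Calculator             ┃  
                  ┠────────────────────────┨  
                  ┃                       0┃  
                  ┃┌───┬───┬───┬───┐       ┃  
                  ┃│ 7 │ 8 │ 9 │ ÷ │       ┃  
                  ┃├───┼───┼───┼───┤       ┃  
━━━━━━━━━━━━━━━━━━━━━━━━━━━┓ 6 │ × │       ┃  
alculator                  ┃───┼───┤       ┃  
───────────────────────────┨ 3 │ - │       ┃  
                     2079.4┃───┼───┤       ┃  
──┬───┬───┬───┐            ┃ = │ + │       ┃  
7 │ 8 │ 9 │ ÷ │            ┃───┼───┤       ┃  
──┼───┼───┼───┤            ┃ MR│ M+│       ┃  
4 │ 5 │ 6 │ × │            ┃━━━━━━━━━━━━━━━┛  


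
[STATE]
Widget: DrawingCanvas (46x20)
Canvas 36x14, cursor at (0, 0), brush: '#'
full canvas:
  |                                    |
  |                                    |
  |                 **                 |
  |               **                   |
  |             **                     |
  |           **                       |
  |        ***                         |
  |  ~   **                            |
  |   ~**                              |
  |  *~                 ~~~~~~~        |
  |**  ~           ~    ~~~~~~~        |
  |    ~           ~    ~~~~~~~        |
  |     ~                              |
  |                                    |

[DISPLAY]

+                                             
                                              
                 **                           
               **                             
             **                               
           **                                 
        ***                                   
  ~   **                                      
   ~**                                        
  *~                 ~~~~~~~                  
**  ~           ~    ~~~~~~~                  
    ~           ~    ~~~~~~~                  
     ~                                        
                                              
                                              
                                              
                                              
                                              
                                              
                                              


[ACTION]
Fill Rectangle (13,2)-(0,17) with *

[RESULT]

+ ****************                            
  ****************                            
  *****************                           
  ****************                            
  ****************                            
  ****************                            
  ****************                            
  ****************                            
  ****************                            
  ****************   ~~~~~~~                  
******************   ~~~~~~~                  
  ****************   ~~~~~~~                  
  ****************                            
  ****************                            
                                              
                                              
                                              
                                              
                                              
                                              


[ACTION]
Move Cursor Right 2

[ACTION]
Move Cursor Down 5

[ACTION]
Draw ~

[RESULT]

  ****************                            
  ****************                            
  *****************                           
  ****************                            
  ****************                            
  ~***************                            
  ****************                            
  ****************                            
  ****************                            
  ****************   ~~~~~~~                  
******************   ~~~~~~~                  
  ****************   ~~~~~~~                  
  ****************                            
  ****************                            
                                              
                                              
                                              
                                              
                                              
                                              


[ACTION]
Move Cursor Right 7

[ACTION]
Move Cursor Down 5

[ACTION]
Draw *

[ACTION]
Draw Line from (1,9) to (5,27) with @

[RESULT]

  ****************                            
  *******@@@******                            
  **********@@@@***                           
  **************@@@@@                         
  ****************   @@@@                     
  ~***************       @@@                  
  ****************                            
  ****************                            
  ****************                            
  ****************   ~~~~~~~                  
******************   ~~~~~~~                  
  ****************   ~~~~~~~                  
  ****************                            
  ****************                            
                                              
                                              
                                              
                                              
                                              
                                              


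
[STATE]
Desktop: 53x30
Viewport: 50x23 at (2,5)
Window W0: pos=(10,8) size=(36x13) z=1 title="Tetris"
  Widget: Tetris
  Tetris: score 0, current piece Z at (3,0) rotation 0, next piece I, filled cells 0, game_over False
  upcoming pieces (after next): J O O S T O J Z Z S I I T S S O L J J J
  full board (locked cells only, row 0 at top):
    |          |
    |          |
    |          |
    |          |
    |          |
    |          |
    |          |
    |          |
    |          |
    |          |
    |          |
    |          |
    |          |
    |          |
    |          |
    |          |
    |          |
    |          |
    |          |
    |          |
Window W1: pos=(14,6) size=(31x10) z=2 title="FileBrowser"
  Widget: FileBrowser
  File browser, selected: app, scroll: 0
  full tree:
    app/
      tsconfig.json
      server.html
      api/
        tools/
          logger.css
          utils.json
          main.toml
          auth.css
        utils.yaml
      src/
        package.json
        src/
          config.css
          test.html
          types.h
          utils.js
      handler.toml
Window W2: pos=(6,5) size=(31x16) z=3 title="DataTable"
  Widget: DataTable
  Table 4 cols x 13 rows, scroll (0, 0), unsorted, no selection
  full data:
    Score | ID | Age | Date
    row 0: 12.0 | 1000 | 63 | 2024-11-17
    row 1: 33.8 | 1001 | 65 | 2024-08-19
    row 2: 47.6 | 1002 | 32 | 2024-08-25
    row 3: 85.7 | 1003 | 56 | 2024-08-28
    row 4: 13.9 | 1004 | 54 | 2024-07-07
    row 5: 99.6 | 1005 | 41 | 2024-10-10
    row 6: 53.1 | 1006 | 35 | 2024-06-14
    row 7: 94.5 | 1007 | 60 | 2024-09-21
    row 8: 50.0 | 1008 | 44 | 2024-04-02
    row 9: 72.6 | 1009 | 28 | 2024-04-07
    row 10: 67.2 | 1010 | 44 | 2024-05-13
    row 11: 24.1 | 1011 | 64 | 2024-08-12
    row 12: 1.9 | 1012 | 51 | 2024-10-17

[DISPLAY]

    ┏━━━━━━━━━━━━━━━━━━━━━━━━━━━━━┓               
    ┃ DataTable                   ┃━━━━━━━┓       
    ┠─────────────────────────────┨       ┃       
    ┃Score│ID  │Age│Date          ┃───────┨┓      
    ┃─────┼────┼───┼──────────    ┃       ┃┃      
    ┃12.0 │1000│63 │2024-11-17    ┃       ┃┨      
    ┃33.8 │1001│65 │2024-08-19    ┃       ┃┃      
    ┃47.6 │1002│32 │2024-08-25    ┃       ┃┃      
    ┃85.7 │1003│56 │2024-08-28    ┃       ┃┃      
    ┃13.9 │1004│54 │2024-07-07    ┃       ┃┃      
    ┃99.6 │1005│41 │2024-10-10    ┃━━━━━━━┛┃      
    ┃53.1 │1006│35 │2024-06-14    ┃        ┃      
    ┃94.5 │1007│60 │2024-09-21    ┃        ┃      
    ┃50.0 │1008│44 │2024-04-02    ┃        ┃      
    ┃72.6 │1009│28 │2024-04-07    ┃        ┃      
    ┗━━━━━━━━━━━━━━━━━━━━━━━━━━━━━┛━━━━━━━━┛      
                                                  
                                                  
                                                  
                                                  
                                                  
                                                  
                                                  


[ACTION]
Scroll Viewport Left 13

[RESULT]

      ┏━━━━━━━━━━━━━━━━━━━━━━━━━━━━━┓             
      ┃ DataTable                   ┃━━━━━━━┓     
      ┠─────────────────────────────┨       ┃     
      ┃Score│ID  │Age│Date          ┃───────┨┓    
      ┃─────┼────┼───┼──────────    ┃       ┃┃    
      ┃12.0 │1000│63 │2024-11-17    ┃       ┃┨    
      ┃33.8 │1001│65 │2024-08-19    ┃       ┃┃    
      ┃47.6 │1002│32 │2024-08-25    ┃       ┃┃    
      ┃85.7 │1003│56 │2024-08-28    ┃       ┃┃    
      ┃13.9 │1004│54 │2024-07-07    ┃       ┃┃    
      ┃99.6 │1005│41 │2024-10-10    ┃━━━━━━━┛┃    
      ┃53.1 │1006│35 │2024-06-14    ┃        ┃    
      ┃94.5 │1007│60 │2024-09-21    ┃        ┃    
      ┃50.0 │1008│44 │2024-04-02    ┃        ┃    
      ┃72.6 │1009│28 │2024-04-07    ┃        ┃    
      ┗━━━━━━━━━━━━━━━━━━━━━━━━━━━━━┛━━━━━━━━┛    
                                                  
                                                  
                                                  
                                                  
                                                  
                                                  
                                                  


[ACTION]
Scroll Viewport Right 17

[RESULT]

   ┏━━━━━━━━━━━━━━━━━━━━━━━━━━━━━┓                
   ┃ DataTable                   ┃━━━━━━━┓        
   ┠─────────────────────────────┨       ┃        
   ┃Score│ID  │Age│Date          ┃───────┨┓       
   ┃─────┼────┼───┼──────────    ┃       ┃┃       
   ┃12.0 │1000│63 │2024-11-17    ┃       ┃┨       
   ┃33.8 │1001│65 │2024-08-19    ┃       ┃┃       
   ┃47.6 │1002│32 │2024-08-25    ┃       ┃┃       
   ┃85.7 │1003│56 │2024-08-28    ┃       ┃┃       
   ┃13.9 │1004│54 │2024-07-07    ┃       ┃┃       
   ┃99.6 │1005│41 │2024-10-10    ┃━━━━━━━┛┃       
   ┃53.1 │1006│35 │2024-06-14    ┃        ┃       
   ┃94.5 │1007│60 │2024-09-21    ┃        ┃       
   ┃50.0 │1008│44 │2024-04-02    ┃        ┃       
   ┃72.6 │1009│28 │2024-04-07    ┃        ┃       
   ┗━━━━━━━━━━━━━━━━━━━━━━━━━━━━━┛━━━━━━━━┛       
                                                  
                                                  
                                                  
                                                  
                                                  
                                                  
                                                  


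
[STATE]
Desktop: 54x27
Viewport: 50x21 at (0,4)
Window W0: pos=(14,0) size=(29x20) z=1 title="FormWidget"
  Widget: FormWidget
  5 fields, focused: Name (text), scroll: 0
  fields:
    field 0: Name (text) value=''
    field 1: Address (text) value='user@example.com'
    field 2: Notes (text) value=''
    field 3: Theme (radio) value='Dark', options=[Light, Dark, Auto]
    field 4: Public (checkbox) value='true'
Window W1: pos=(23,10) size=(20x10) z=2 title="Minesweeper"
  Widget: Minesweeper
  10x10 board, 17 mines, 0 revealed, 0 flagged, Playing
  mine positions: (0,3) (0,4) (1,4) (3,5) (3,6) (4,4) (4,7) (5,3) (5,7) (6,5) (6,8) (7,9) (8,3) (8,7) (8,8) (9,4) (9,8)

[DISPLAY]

              ┃  Address:    [user@exampl]┃       
              ┃  Notes:      [           ]┃       
              ┃  Theme:      ( ) Light  (●┃       
              ┃  Public:     [x]          ┃       
              ┃                           ┃       
              ┃                           ┃       
              ┃        ┏━━━━━━━━━━━━━━━━━━┓       
              ┃        ┃ Minesweeper      ┃       
              ┃        ┠──────────────────┨       
              ┃        ┃■■■■■■■■■■        ┃       
              ┃        ┃■■■■■■■■■■        ┃       
              ┃        ┃■■■■■■■■■■        ┃       
              ┃        ┃■■■■■■■■■■        ┃       
              ┃        ┃■■■■■■■■■■        ┃       
              ┃        ┃■■■■■■■■■■        ┃       
              ┗━━━━━━━━┗━━━━━━━━━━━━━━━━━━┛       
                                                  
                                                  
                                                  
                                                  
                                                  


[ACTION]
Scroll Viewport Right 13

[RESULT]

          ┃  Address:    [user@exampl]┃           
          ┃  Notes:      [           ]┃           
          ┃  Theme:      ( ) Light  (●┃           
          ┃  Public:     [x]          ┃           
          ┃                           ┃           
          ┃                           ┃           
          ┃        ┏━━━━━━━━━━━━━━━━━━┓           
          ┃        ┃ Minesweeper      ┃           
          ┃        ┠──────────────────┨           
          ┃        ┃■■■■■■■■■■        ┃           
          ┃        ┃■■■■■■■■■■        ┃           
          ┃        ┃■■■■■■■■■■        ┃           
          ┃        ┃■■■■■■■■■■        ┃           
          ┃        ┃■■■■■■■■■■        ┃           
          ┃        ┃■■■■■■■■■■        ┃           
          ┗━━━━━━━━┗━━━━━━━━━━━━━━━━━━┛           
                                                  
                                                  
                                                  
                                                  
                                                  


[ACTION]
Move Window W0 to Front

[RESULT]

          ┃  Address:    [user@exampl]┃           
          ┃  Notes:      [           ]┃           
          ┃  Theme:      ( ) Light  (●┃           
          ┃  Public:     [x]          ┃           
          ┃                           ┃           
          ┃                           ┃           
          ┃                           ┃           
          ┃                           ┃           
          ┃                           ┃           
          ┃                           ┃           
          ┃                           ┃           
          ┃                           ┃           
          ┃                           ┃           
          ┃                           ┃           
          ┃                           ┃           
          ┗━━━━━━━━━━━━━━━━━━━━━━━━━━━┛           
                                                  
                                                  
                                                  
                                                  
                                                  


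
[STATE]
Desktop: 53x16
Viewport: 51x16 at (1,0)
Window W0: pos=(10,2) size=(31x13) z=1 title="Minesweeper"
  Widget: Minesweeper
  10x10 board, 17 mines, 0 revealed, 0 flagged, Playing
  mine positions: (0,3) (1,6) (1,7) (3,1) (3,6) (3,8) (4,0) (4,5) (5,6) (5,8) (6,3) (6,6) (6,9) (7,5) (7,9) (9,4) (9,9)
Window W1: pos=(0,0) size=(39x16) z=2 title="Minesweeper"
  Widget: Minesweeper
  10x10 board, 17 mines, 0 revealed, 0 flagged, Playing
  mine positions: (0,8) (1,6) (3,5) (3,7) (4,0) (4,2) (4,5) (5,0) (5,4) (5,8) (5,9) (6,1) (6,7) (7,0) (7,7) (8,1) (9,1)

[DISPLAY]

━━━━━━━━━━━━━━━━━━━━━━━━━━━━━━━━━━━━━┓             
 Minesweeper                         ┃             
─────────────────────────────────────┨━┓           
■■■■■■■■■■                           ┃ ┃           
■■■■■■■■■■                           ┃─┨           
■■■■■■■■■■                           ┃ ┃           
■■■■■■■■■■                           ┃ ┃           
■■■■■■■■■■                           ┃ ┃           
■■■■■■■■■■                           ┃ ┃           
■■■■■■■■■■                           ┃ ┃           
■■■■■■■■■■                           ┃ ┃           
■■■■■■■■■■                           ┃ ┃           
■■■■■■■■■■                           ┃ ┃           
                                     ┃ ┃           
                                     ┃━┛           
━━━━━━━━━━━━━━━━━━━━━━━━━━━━━━━━━━━━━┛             


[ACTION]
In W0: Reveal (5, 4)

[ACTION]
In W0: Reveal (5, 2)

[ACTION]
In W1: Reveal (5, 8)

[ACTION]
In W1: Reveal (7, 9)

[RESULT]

━━━━━━━━━━━━━━━━━━━━━━━━━━━━━━━━━━━━━┓             
 Minesweeper                         ┃             
─────────────────────────────────────┨━┓           
■■■■■■■■✹■                           ┃ ┃           
■■■■■■✹■■■                           ┃─┨           
■■■■■■■■■■                           ┃ ┃           
■■■■■✹■✹■■                           ┃ ┃           
✹■✹■■✹■■■■                           ┃ ┃           
✹■■■✹■■■✹✹                           ┃ ┃           
■✹■■■■■✹■■                           ┃ ┃           
✹■■■■■■✹■■                           ┃ ┃           
■✹■■■■■■■■                           ┃ ┃           
■✹■■■■■■■■                           ┃ ┃           
                                     ┃ ┃           
                                     ┃━┛           
━━━━━━━━━━━━━━━━━━━━━━━━━━━━━━━━━━━━━┛             


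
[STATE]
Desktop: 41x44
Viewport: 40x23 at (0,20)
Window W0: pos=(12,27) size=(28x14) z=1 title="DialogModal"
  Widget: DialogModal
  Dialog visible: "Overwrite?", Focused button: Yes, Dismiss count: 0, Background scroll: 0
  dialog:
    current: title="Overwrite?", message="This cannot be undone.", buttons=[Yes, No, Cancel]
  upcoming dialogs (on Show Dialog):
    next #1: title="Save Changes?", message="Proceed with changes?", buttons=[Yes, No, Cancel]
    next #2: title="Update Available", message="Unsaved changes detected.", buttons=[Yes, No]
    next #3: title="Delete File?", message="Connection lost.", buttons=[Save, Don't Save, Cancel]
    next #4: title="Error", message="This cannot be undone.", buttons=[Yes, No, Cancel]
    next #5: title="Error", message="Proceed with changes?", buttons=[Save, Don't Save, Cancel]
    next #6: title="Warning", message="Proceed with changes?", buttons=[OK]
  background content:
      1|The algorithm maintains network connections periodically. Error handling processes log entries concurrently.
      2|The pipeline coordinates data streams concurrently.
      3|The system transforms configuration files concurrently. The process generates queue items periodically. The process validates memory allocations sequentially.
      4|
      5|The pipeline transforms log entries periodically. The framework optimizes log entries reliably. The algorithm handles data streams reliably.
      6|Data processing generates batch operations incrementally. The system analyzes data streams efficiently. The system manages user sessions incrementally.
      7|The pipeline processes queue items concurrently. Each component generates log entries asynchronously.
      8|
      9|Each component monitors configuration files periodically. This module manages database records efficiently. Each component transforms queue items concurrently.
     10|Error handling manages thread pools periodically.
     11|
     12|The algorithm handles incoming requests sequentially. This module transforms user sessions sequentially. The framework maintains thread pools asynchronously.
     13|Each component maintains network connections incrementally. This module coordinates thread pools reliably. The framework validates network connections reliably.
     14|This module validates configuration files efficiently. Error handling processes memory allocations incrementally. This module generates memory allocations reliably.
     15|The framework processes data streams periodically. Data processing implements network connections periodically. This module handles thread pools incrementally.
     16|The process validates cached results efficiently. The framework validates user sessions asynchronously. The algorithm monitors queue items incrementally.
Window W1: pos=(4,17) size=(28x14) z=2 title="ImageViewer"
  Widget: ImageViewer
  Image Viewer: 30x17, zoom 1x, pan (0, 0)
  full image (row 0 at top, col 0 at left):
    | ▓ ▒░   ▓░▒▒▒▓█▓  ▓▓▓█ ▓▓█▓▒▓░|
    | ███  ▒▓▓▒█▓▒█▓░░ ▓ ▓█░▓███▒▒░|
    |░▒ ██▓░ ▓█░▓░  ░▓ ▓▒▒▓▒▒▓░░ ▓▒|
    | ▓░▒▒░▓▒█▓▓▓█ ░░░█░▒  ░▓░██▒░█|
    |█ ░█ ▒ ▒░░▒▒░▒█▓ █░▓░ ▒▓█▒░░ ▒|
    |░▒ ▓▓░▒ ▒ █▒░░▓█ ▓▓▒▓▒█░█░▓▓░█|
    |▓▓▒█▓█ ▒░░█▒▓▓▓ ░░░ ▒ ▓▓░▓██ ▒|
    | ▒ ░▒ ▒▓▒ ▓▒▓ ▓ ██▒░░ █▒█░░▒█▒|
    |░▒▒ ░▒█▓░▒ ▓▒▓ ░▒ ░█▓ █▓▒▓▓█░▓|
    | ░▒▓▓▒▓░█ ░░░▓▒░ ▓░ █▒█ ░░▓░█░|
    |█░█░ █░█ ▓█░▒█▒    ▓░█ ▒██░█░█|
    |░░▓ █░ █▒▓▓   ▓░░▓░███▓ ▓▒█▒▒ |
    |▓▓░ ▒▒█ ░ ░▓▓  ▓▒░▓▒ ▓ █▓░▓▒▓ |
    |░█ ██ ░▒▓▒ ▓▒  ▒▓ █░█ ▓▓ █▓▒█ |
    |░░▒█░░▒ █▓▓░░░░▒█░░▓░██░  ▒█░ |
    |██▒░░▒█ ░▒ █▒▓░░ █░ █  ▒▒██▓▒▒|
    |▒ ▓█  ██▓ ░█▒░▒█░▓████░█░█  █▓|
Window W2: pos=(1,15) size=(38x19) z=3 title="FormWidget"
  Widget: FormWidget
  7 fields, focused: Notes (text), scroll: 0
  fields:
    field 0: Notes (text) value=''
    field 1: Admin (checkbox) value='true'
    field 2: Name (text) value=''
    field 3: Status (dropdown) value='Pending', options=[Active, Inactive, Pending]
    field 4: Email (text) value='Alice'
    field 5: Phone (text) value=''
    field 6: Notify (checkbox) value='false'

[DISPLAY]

 ┃  Name:       [                    ]┃ 
 ┃  Status:     [Pending            ▼]┃ 
 ┃  Email:      [Alice               ]┃ 
 ┃  Phone:      [                    ]┃ 
 ┃  Notify:     [ ]                   ┃ 
 ┃                                    ┃ 
 ┃                                    ┃ 
 ┃                                    ┃┓
 ┃                                    ┃┃
 ┃                                    ┃┨
 ┃                                    ┃┃
 ┃                                    ┃┃
 ┃                                    ┃┃
 ┗━━━━━━━━━━━━━━━━━━━━━━━━━━━━━━━━━━━━┛┃
            ┃Th│This cannot be undon│lo┃
            ┃Da│[Yes]  No   Cancel  │s ┃
            ┃Th└────────────────────┘ue┃
            ┃                          ┃
            ┃Each component monitors co┃
            ┃Error handling manages thr┃
            ┗━━━━━━━━━━━━━━━━━━━━━━━━━━┛
                                        
                                        


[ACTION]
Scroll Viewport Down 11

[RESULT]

 ┃  Status:     [Pending            ▼]┃ 
 ┃  Email:      [Alice               ]┃ 
 ┃  Phone:      [                    ]┃ 
 ┃  Notify:     [ ]                   ┃ 
 ┃                                    ┃ 
 ┃                                    ┃ 
 ┃                                    ┃┓
 ┃                                    ┃┃
 ┃                                    ┃┨
 ┃                                    ┃┃
 ┃                                    ┃┃
 ┃                                    ┃┃
 ┗━━━━━━━━━━━━━━━━━━━━━━━━━━━━━━━━━━━━┛┃
            ┃Th│This cannot be undon│lo┃
            ┃Da│[Yes]  No   Cancel  │s ┃
            ┃Th└────────────────────┘ue┃
            ┃                          ┃
            ┃Each component monitors co┃
            ┃Error handling manages thr┃
            ┗━━━━━━━━━━━━━━━━━━━━━━━━━━┛
                                        
                                        
                                        


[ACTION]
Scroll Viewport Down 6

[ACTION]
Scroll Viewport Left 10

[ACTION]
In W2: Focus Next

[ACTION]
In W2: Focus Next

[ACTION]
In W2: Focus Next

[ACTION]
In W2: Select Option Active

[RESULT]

 ┃> Status:     [Active             ▼]┃ 
 ┃  Email:      [Alice               ]┃ 
 ┃  Phone:      [                    ]┃ 
 ┃  Notify:     [ ]                   ┃ 
 ┃                                    ┃ 
 ┃                                    ┃ 
 ┃                                    ┃┓
 ┃                                    ┃┃
 ┃                                    ┃┨
 ┃                                    ┃┃
 ┃                                    ┃┃
 ┃                                    ┃┃
 ┗━━━━━━━━━━━━━━━━━━━━━━━━━━━━━━━━━━━━┛┃
            ┃Th│This cannot be undon│lo┃
            ┃Da│[Yes]  No   Cancel  │s ┃
            ┃Th└────────────────────┘ue┃
            ┃                          ┃
            ┃Each component monitors co┃
            ┃Error handling manages thr┃
            ┗━━━━━━━━━━━━━━━━━━━━━━━━━━┛
                                        
                                        
                                        
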